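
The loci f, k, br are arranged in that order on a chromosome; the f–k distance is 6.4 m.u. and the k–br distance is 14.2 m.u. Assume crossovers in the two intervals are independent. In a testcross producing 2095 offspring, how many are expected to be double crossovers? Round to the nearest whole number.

Map distances give recombination frequencies of 0.064 and 0.142 for the two intervals.
With no interference, expected double-crossover frequency = 0.064 × 0.142 = 0.00909.
Expected number = 0.00909 × 2095 = 19.04 ≈ 19.

19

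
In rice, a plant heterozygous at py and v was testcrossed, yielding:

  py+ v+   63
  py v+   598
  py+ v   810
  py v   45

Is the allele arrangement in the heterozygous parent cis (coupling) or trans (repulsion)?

trans

The two most frequent classes are py+ v (810) and py v+ (598); these are the parental (non-recombinant) types.
So the F1 carried py+ v on one chromosome and py v+ on the other — the recessive alleles are on opposite chromosomes (trans / repulsion).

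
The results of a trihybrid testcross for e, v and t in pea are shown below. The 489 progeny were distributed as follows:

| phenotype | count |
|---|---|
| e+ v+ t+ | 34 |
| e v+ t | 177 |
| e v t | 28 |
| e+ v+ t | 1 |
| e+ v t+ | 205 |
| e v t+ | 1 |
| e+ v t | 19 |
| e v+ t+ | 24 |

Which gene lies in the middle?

The two most frequent reciprocal classes, e v+ t and e+ v t+, are the parental types, so the F1 was e v+ t / e+ v t+.
The two rarest classes, e+ v+ t and e v t+, are the double crossovers. Comparing them with the parentals, only the e allele has switched, so e is the middle locus and the order is t – e – v.

e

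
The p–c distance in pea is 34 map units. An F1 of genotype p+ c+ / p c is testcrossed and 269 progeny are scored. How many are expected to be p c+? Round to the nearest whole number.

A map distance of 34 map units corresponds to a recombination frequency of 0.340.
The F1 is p+ c+ / p c, so p c+ is a recombinant gamete class with expected frequency r/2 = 0.340/2 = 0.1700.
Expected number = 0.1700 × 269 = 45.73 ≈ 46.

46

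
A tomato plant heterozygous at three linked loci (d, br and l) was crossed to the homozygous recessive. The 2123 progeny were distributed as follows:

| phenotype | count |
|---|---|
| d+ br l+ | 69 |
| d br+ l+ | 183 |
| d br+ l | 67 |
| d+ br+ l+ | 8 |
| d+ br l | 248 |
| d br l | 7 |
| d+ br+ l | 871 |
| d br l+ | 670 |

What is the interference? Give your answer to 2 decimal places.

The two most frequent reciprocal classes, d+ br+ l and d br l+, are the parental types, so the F1 was d+ br+ l / d br l+.
The two rarest classes, d+ br+ l+ and d br l, are the double crossovers. Comparing them with the parentals, only the l allele has switched, so l is the middle locus and the order is d – l – br.
d–l: (136 + 15)/2123 = 0.0711; l–br: (431 + 15)/2123 = 0.2101.
Expected DCO frequency = 0.0711 × 0.2101 ≈ 0.01494; observed = 15/2123 ≈ 0.00707.
Coefficient of coincidence = 0.00707/0.01494 ≈ 0.47; interference = 1 − 0.47 = 0.53.

0.53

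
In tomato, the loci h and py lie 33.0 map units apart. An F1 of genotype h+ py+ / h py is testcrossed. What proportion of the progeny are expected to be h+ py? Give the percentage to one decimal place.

16.5%

A map distance of 33.0 map units corresponds to a recombination frequency of 0.330.
The F1 is h+ py+ / h py, so h+ py is a recombinant gamete class with expected frequency r/2 = 0.330/2 = 0.1650.
That is 0.1650 = 16.5% of the progeny.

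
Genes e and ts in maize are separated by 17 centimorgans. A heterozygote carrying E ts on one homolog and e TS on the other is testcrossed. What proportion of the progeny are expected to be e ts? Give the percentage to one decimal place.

A map distance of 17 centimorgans corresponds to a recombination frequency of 0.170.
The F1 is E ts / e TS, so e ts is a recombinant gamete class with expected frequency r/2 = 0.170/2 = 0.0850.
That is 0.0850 = 8.5% of the progeny.

8.5%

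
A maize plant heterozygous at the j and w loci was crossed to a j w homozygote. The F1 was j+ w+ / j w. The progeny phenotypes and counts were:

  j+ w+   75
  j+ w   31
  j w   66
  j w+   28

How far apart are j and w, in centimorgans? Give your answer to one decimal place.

29.5 centimorgans

The recombinant classes are j+ w and j w+: 31 + 28 = 59.
Recombination frequency = 59/200 = 0.2950 ≈ 29.5%, i.e. 29.5 centimorgans.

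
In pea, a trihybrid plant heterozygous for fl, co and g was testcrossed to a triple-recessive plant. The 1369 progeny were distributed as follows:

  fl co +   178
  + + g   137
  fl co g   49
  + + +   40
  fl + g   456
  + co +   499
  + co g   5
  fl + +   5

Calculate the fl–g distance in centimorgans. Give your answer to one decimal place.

The two most frequent reciprocal classes, + co + and fl + g, are the parental types, so the F1 was + co + / fl + g.
The two rarest classes, + co g and fl + +, are the double crossovers. Comparing them with the parentals, only the g allele has switched, so g is the middle locus and the order is co – g – fl.
Crossovers in the g–fl interval produce the single-crossover classes fl co + and + + g (178 + 137 = 315) plus the double crossovers (10).
RF(g–fl) = (315 + 10) / 1369 = 325/1369 = 0.2374 → 23.7 centimorgans.

23.7 centimorgans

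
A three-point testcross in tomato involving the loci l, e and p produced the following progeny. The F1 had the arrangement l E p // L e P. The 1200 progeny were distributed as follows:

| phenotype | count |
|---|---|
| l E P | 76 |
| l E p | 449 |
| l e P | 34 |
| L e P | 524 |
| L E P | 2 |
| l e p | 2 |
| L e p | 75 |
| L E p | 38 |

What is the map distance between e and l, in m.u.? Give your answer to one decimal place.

The two rarest classes, l e p and L E P, are the double crossovers. Comparing them with the parentals, only the e allele has switched, so e is the middle locus and the order is p – e – l.
Crossovers in the e–l interval produce the single-crossover classes L E p and l e P (38 + 34 = 72) plus the double crossovers (4).
RF(e–l) = (72 + 4) / 1200 = 76/1200 = 0.0633 → 6.3 m.u.

6.3 m.u.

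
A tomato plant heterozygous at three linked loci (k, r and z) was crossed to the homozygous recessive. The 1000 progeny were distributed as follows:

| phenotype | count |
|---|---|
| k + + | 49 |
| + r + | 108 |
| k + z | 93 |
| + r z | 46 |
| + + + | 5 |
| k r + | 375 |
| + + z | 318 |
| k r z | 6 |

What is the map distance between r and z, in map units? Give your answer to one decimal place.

The two most frequent reciprocal classes, + + z and k r +, are the parental types, so the F1 was + + z / k r +.
The two rarest classes, + + + and k r z, are the double crossovers. Comparing them with the parentals, only the z allele has switched, so z is the middle locus and the order is k – z – r.
Crossovers in the z–r interval produce the single-crossover classes + r z and k + + (46 + 49 = 95) plus the double crossovers (11).
RF(z–r) = (95 + 11) / 1000 = 106/1000 = 0.1060 → 10.6 map units.

10.6 map units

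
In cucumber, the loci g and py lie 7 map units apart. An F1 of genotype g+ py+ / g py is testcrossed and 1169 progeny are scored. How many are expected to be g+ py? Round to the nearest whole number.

41

A map distance of 7 map units corresponds to a recombination frequency of 0.070.
The F1 is g+ py+ / g py, so g+ py is a recombinant gamete class with expected frequency r/2 = 0.070/2 = 0.0350.
Expected number = 0.0350 × 1169 = 40.92 ≈ 41.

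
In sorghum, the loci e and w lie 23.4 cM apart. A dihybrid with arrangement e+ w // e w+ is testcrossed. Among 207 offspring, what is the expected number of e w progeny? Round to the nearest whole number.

24

A map distance of 23.4 cM corresponds to a recombination frequency of 0.234.
The F1 is e+ w / e w+, so e w is a recombinant gamete class with expected frequency r/2 = 0.234/2 = 0.1170.
Expected number = 0.1170 × 207 = 24.22 ≈ 24.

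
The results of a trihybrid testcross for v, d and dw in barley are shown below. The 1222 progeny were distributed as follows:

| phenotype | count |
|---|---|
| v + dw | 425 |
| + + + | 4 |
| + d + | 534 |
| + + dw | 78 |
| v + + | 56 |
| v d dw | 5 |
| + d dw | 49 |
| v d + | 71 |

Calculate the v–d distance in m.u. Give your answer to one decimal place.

The two most frequent reciprocal classes, v + dw and + d +, are the parental types, so the F1 was v + dw / + d +.
The two rarest classes, v d dw and + + +, are the double crossovers. Comparing them with the parentals, only the d allele has switched, so d is the middle locus and the order is dw – d – v.
Crossovers in the d–v interval produce the single-crossover classes + + dw and v d + (78 + 71 = 149) plus the double crossovers (9).
RF(d–v) = (149 + 9) / 1222 = 158/1222 = 0.1293 → 12.9 m.u.

12.9 m.u.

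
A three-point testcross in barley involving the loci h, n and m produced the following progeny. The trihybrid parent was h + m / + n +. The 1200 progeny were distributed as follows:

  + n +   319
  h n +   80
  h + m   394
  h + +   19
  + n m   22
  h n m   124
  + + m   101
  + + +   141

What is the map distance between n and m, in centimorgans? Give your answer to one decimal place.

25.5 centimorgans

The two rarest classes, h + + and + n m, are the double crossovers. Comparing them with the parentals, only the m allele has switched, so m is the middle locus and the order is h – m – n.
Crossovers in the m–n interval produce the single-crossover classes h n m and + + + (124 + 141 = 265) plus the double crossovers (41).
RF(m–n) = (265 + 41) / 1200 = 306/1200 = 0.2550 → 25.5 centimorgans.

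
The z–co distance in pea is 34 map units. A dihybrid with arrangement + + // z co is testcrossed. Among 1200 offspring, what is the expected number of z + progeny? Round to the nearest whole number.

A map distance of 34 map units corresponds to a recombination frequency of 0.340.
The F1 is + + / z co, so z + is a recombinant gamete class with expected frequency r/2 = 0.340/2 = 0.1700.
Expected number = 0.1700 × 1200 = 204.00 ≈ 204.

204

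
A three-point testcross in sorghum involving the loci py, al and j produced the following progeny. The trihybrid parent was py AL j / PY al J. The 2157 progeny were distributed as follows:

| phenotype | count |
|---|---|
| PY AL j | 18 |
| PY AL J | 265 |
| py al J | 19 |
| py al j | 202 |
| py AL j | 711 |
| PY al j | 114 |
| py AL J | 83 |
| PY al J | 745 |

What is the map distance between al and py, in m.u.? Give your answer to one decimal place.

The two rarest classes, PY AL j and py al J, are the double crossovers. Comparing them with the parentals, only the py allele has switched, so py is the middle locus and the order is al – py – j.
Crossovers in the al–py interval produce the single-crossover classes py al j and PY AL J (202 + 265 = 467) plus the double crossovers (37).
RF(al–py) = (467 + 37) / 2157 = 504/2157 = 0.2337 → 23.4 m.u.

23.4 m.u.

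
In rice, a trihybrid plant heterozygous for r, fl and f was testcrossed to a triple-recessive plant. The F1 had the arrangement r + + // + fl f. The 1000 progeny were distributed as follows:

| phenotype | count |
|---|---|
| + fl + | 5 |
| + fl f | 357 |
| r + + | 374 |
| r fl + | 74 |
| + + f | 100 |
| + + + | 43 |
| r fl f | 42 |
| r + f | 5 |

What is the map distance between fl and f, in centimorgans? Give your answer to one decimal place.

The two rarest classes, r + f and + fl +, are the double crossovers. Comparing them with the parentals, only the f allele has switched, so f is the middle locus and the order is fl – f – r.
Crossovers in the fl–f interval produce the single-crossover classes r fl + and + + f (74 + 100 = 174) plus the double crossovers (10).
RF(fl–f) = (174 + 10) / 1000 = 184/1000 = 0.1840 → 18.4 centimorgans.

18.4 centimorgans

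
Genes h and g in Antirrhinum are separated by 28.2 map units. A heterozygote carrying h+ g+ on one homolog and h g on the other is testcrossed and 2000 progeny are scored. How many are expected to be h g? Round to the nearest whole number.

718

A map distance of 28.2 map units corresponds to a recombination frequency of 0.282.
The F1 is h+ g+ / h g, so h g is a parental gamete class with expected frequency (1 − r)/2 = 0.718/2 = 0.3590.
Expected number = 0.3590 × 2000 = 718.00 ≈ 718.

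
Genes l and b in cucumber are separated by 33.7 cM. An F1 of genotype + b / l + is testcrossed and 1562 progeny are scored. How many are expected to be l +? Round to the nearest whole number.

A map distance of 33.7 cM corresponds to a recombination frequency of 0.337.
The F1 is + b / l +, so l + is a parental gamete class with expected frequency (1 − r)/2 = 0.663/2 = 0.3315.
Expected number = 0.3315 × 1562 = 517.80 ≈ 518.

518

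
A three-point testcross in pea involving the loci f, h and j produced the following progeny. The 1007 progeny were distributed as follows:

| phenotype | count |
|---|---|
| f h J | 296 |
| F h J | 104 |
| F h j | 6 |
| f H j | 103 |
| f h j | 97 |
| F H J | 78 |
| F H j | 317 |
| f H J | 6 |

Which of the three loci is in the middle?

h

The two most frequent reciprocal classes, F H j and f h J, are the parental types, so the F1 was F H j / f h J.
The two rarest classes, F h j and f H J, are the double crossovers. Comparing them with the parentals, only the h allele has switched, so h is the middle locus and the order is f – h – j.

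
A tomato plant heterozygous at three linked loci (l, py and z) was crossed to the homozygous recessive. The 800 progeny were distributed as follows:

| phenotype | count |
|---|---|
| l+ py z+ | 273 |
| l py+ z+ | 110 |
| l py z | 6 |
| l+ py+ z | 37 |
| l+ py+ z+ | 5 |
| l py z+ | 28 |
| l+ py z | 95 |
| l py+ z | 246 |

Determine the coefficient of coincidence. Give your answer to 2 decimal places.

0.54

The two most frequent reciprocal classes, l py+ z and l+ py z+, are the parental types, so the F1 was l py+ z / l+ py z+.
The two rarest classes, l py z and l+ py+ z+, are the double crossovers. Comparing them with the parentals, only the py allele has switched, so py is the middle locus and the order is l – py – z.
l–py: (65 + 11)/800 = 0.0950; py–z: (205 + 11)/800 = 0.2700.
Expected DCO frequency = 0.0950 × 0.2700 ≈ 0.02565; observed = 11/800 ≈ 0.01375.
Coefficient of coincidence = 0.01375/0.02565 ≈ 0.54.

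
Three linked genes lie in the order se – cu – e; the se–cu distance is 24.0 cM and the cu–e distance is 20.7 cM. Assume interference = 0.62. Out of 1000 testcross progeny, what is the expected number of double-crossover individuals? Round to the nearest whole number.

Map distances give recombination frequencies of 0.240 and 0.207 for the two intervals.
With interference 0.62 (so coincidence = 0.38), expected double-crossover frequency = 0.240 × 0.207 × 0.38 = 0.01888.
Expected number = 0.01888 × 1000 = 18.88 ≈ 19.

19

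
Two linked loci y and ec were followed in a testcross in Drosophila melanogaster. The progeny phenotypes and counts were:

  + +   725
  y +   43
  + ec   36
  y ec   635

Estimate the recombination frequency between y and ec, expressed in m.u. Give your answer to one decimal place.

5.5 m.u.

The two most frequent classes, + + (725) and y ec (635), are the parental types, so the F1 was + + / y ec.
The recombinant classes are + ec and y +: 36 + 43 = 79.
Recombination frequency = 79/1439 = 0.0549 ≈ 5.5%, i.e. 5.5 m.u.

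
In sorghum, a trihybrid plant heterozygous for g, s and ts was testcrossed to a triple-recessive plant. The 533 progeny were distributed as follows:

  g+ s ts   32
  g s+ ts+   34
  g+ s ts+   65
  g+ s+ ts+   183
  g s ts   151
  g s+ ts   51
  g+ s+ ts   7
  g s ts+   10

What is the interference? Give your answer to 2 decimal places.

0.18

The two most frequent reciprocal classes, g s ts and g+ s+ ts+, are the parental types, so the F1 was g s ts / g+ s+ ts+.
The two rarest classes, g s ts+ and g+ s+ ts, are the double crossovers. Comparing them with the parentals, only the ts allele has switched, so ts is the middle locus and the order is s – ts – g.
s–ts: (116 + 17)/533 = 0.2495; ts–g: (66 + 17)/533 = 0.1557.
Expected DCO frequency = 0.2495 × 0.1557 ≈ 0.03885; observed = 17/533 ≈ 0.03189.
Coefficient of coincidence = 0.03189/0.03885 ≈ 0.82; interference = 1 − 0.82 = 0.18.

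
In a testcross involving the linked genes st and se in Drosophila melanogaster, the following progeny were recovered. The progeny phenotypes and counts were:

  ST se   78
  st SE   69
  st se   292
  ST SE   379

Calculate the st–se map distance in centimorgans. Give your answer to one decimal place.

The two most frequent classes, ST SE (379) and st se (292), are the parental types, so the F1 was ST SE / st se.
The recombinant classes are ST se and st SE: 78 + 69 = 147.
Recombination frequency = 147/818 = 0.1797 ≈ 18.0%, i.e. 18.0 centimorgans.

18.0 centimorgans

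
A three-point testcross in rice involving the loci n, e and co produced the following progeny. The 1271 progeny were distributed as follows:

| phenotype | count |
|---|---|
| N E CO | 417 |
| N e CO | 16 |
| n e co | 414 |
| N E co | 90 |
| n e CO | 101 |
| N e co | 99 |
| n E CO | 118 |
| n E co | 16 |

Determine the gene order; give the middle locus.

e

The two most frequent reciprocal classes, n e co and N E CO, are the parental types, so the F1 was n e co / N E CO.
The two rarest classes, n E co and N e CO, are the double crossovers. Comparing them with the parentals, only the e allele has switched, so e is the middle locus and the order is n – e – co.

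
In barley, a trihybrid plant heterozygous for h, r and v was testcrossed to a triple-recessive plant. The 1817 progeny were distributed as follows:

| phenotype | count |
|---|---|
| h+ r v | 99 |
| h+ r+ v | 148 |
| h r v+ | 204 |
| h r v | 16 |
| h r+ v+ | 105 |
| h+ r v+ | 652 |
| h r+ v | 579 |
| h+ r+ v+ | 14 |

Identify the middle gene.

The two most frequent reciprocal classes, h r+ v and h+ r v+, are the parental types, so the F1 was h r+ v / h+ r v+.
The two rarest classes, h r v and h+ r+ v+, are the double crossovers. Comparing them with the parentals, only the r allele has switched, so r is the middle locus and the order is h – r – v.

r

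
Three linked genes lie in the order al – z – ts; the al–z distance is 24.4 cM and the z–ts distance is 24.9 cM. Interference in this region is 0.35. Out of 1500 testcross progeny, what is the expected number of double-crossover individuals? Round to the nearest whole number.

59

Map distances give recombination frequencies of 0.244 and 0.249 for the two intervals.
With interference 0.35 (so coincidence = 0.65), expected double-crossover frequency = 0.244 × 0.249 × 0.65 = 0.03949.
Expected number = 0.03949 × 1500 = 59.24 ≈ 59.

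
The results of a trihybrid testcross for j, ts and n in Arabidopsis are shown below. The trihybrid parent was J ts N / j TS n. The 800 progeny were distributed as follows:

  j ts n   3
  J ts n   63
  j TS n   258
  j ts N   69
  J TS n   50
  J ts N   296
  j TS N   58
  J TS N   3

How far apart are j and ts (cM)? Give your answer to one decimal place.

The two rarest classes, J TS N and j ts n, are the double crossovers. Comparing them with the parentals, only the ts allele has switched, so ts is the middle locus and the order is j – ts – n.
Crossovers in the j–ts interval produce the single-crossover classes j ts N and J TS n (69 + 50 = 119) plus the double crossovers (6).
RF(j–ts) = (119 + 6) / 800 = 125/800 = 0.1562 → 15.6 cM.

15.6 cM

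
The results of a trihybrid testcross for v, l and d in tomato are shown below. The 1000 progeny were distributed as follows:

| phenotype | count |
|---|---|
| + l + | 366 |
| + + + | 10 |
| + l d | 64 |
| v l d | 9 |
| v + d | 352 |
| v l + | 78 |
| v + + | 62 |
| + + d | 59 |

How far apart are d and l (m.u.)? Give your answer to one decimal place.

14.5 m.u.

The two most frequent reciprocal classes, v + d and + l +, are the parental types, so the F1 was v + d / + l +.
The two rarest classes, v l d and + + +, are the double crossovers. Comparing them with the parentals, only the l allele has switched, so l is the middle locus and the order is v – l – d.
Crossovers in the l–d interval produce the single-crossover classes v + + and + l d (62 + 64 = 126) plus the double crossovers (19).
RF(l–d) = (126 + 19) / 1000 = 145/1000 = 0.1450 → 14.5 m.u.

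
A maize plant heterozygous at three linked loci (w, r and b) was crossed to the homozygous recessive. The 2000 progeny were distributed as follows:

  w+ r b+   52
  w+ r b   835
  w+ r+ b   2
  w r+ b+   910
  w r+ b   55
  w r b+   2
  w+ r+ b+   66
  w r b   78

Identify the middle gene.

r

The two most frequent reciprocal classes, w+ r b and w r+ b+, are the parental types, so the F1 was w+ r b / w r+ b+.
The two rarest classes, w+ r+ b and w r b+, are the double crossovers. Comparing them with the parentals, only the r allele has switched, so r is the middle locus and the order is w – r – b.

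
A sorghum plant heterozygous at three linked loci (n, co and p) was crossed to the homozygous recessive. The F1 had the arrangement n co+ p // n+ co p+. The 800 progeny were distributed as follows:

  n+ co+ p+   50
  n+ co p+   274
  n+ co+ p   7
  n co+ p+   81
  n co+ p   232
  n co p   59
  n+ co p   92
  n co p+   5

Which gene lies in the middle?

n

The two rarest classes, n+ co+ p and n co p+, are the double crossovers. Comparing them with the parentals, only the n allele has switched, so n is the middle locus and the order is co – n – p.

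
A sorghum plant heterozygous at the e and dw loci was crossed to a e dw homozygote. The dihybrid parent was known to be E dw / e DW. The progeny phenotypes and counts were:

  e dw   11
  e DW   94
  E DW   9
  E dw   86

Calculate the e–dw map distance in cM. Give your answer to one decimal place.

The recombinant classes are E DW and e dw: 9 + 11 = 20.
Recombination frequency = 20/200 = 0.1000 ≈ 10.0%, i.e. 10.0 cM.

10.0 cM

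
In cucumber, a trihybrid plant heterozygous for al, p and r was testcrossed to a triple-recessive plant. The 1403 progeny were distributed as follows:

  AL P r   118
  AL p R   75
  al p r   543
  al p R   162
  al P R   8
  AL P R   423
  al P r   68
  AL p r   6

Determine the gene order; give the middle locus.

al

The two most frequent reciprocal classes, AL P R and al p r, are the parental types, so the F1 was AL P R / al p r.
The two rarest classes, al P R and AL p r, are the double crossovers. Comparing them with the parentals, only the al allele has switched, so al is the middle locus and the order is r – al – p.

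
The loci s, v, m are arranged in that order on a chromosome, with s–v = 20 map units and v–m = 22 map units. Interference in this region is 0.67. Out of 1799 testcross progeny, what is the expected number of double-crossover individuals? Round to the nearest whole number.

Map distances give recombination frequencies of 0.200 and 0.220 for the two intervals.
With interference 0.67 (so coincidence = 0.33), expected double-crossover frequency = 0.200 × 0.220 × 0.33 = 0.01452.
Expected number = 0.01452 × 1799 = 26.12 ≈ 26.

26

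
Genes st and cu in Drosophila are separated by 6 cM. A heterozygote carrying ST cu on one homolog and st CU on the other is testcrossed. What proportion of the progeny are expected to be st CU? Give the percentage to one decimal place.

47.0%

A map distance of 6 cM corresponds to a recombination frequency of 0.060.
The F1 is ST cu / st CU, so st CU is a parental gamete class with expected frequency (1 − r)/2 = 0.940/2 = 0.4700.
That is 0.4700 = 47.0% of the progeny.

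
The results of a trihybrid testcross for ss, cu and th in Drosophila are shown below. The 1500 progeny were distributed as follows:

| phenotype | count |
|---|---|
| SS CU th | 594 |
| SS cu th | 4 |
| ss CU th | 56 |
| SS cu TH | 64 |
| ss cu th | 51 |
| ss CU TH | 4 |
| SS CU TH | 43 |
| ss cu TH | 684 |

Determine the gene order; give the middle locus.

cu

The two most frequent reciprocal classes, SS CU th and ss cu TH, are the parental types, so the F1 was SS CU th / ss cu TH.
The two rarest classes, SS cu th and ss CU TH, are the double crossovers. Comparing them with the parentals, only the cu allele has switched, so cu is the middle locus and the order is ss – cu – th.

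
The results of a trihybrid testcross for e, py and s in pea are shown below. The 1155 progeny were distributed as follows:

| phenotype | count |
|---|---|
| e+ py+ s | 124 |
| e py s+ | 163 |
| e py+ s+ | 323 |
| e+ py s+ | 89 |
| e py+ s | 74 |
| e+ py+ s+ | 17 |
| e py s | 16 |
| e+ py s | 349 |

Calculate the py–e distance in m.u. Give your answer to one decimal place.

The two most frequent reciprocal classes, e py+ s+ and e+ py s, are the parental types, so the F1 was e py+ s+ / e+ py s.
The two rarest classes, e+ py+ s+ and e py s, are the double crossovers. Comparing them with the parentals, only the e allele has switched, so e is the middle locus and the order is s – e – py.
Crossovers in the e–py interval produce the single-crossover classes e py s+ and e+ py+ s (163 + 124 = 287) plus the double crossovers (33).
RF(e–py) = (287 + 33) / 1155 = 320/1155 = 0.2771 → 27.7 m.u.

27.7 m.u.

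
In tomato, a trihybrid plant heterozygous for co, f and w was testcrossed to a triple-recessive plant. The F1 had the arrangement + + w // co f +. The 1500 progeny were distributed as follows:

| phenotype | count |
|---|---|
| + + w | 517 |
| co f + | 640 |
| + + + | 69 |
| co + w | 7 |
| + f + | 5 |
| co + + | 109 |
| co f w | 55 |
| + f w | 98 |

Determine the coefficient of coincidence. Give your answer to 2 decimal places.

0.60

The two rarest classes, co + w and + f +, are the double crossovers. Comparing them with the parentals, only the co allele has switched, so co is the middle locus and the order is w – co – f.
w–co: (124 + 12)/1500 = 0.0907; co–f: (207 + 12)/1500 = 0.1460.
Expected DCO frequency = 0.0907 × 0.1460 ≈ 0.01324; observed = 12/1500 ≈ 0.00800.
Coefficient of coincidence = 0.00800/0.01324 ≈ 0.60.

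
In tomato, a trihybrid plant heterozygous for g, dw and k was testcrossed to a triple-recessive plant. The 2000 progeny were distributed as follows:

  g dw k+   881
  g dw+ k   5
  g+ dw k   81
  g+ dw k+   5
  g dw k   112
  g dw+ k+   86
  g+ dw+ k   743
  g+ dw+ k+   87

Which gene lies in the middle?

The two most frequent reciprocal classes, g dw k+ and g+ dw+ k, are the parental types, so the F1 was g dw k+ / g+ dw+ k.
The two rarest classes, g+ dw k+ and g dw+ k, are the double crossovers. Comparing them with the parentals, only the g allele has switched, so g is the middle locus and the order is dw – g – k.

g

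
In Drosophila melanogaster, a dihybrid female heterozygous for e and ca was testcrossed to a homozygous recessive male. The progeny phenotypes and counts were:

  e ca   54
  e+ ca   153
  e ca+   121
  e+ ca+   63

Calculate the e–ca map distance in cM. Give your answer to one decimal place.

29.9 cM

The two most frequent classes, e+ ca (153) and e ca+ (121), are the parental types, so the F1 was e+ ca / e ca+.
The recombinant classes are e+ ca+ and e ca: 63 + 54 = 117.
Recombination frequency = 117/391 = 0.2992 ≈ 29.9%, i.e. 29.9 cM.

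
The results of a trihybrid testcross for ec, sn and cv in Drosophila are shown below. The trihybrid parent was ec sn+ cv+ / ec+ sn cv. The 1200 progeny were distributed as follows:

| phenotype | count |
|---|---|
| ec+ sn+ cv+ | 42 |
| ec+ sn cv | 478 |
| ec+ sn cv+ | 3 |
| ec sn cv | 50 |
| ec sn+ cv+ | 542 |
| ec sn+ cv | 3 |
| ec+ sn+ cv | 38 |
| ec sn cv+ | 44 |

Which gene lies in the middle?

The two rarest classes, ec sn+ cv and ec+ sn cv+, are the double crossovers. Comparing them with the parentals, only the cv allele has switched, so cv is the middle locus and the order is ec – cv – sn.

cv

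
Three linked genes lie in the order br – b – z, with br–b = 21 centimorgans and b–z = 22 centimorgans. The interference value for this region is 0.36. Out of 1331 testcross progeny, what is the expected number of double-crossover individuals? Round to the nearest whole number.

39

Map distances give recombination frequencies of 0.210 and 0.220 for the two intervals.
With interference 0.36 (so coincidence = 0.64), expected double-crossover frequency = 0.210 × 0.220 × 0.64 = 0.02957.
Expected number = 0.02957 × 1331 = 39.36 ≈ 39.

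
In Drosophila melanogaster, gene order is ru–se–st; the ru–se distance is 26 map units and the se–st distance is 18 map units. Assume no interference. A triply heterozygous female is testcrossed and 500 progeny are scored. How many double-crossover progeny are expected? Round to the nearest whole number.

23

Map distances give recombination frequencies of 0.260 and 0.180 for the two intervals.
With no interference, expected double-crossover frequency = 0.260 × 0.180 = 0.04680.
Expected number = 0.04680 × 500 = 23.40 ≈ 23.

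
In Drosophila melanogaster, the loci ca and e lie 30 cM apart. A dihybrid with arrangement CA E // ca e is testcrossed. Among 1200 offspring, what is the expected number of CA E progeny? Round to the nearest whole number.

A map distance of 30 cM corresponds to a recombination frequency of 0.300.
The F1 is CA E / ca e, so CA E is a parental gamete class with expected frequency (1 − r)/2 = 0.700/2 = 0.3500.
Expected number = 0.3500 × 1200 = 420.00 ≈ 420.

420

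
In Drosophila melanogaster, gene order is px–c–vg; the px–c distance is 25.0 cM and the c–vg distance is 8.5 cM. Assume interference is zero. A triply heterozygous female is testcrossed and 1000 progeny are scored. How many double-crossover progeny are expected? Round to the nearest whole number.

Map distances give recombination frequencies of 0.250 and 0.085 for the two intervals.
With no interference, expected double-crossover frequency = 0.250 × 0.085 = 0.02125.
Expected number = 0.02125 × 1000 = 21.25 ≈ 21.

21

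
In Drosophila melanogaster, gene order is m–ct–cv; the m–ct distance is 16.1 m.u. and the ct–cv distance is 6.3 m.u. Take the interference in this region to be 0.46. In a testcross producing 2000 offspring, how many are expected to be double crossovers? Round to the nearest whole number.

11

Map distances give recombination frequencies of 0.161 and 0.063 for the two intervals.
With interference 0.46 (so coincidence = 0.54), expected double-crossover frequency = 0.161 × 0.063 × 0.54 = 0.00548.
Expected number = 0.00548 × 2000 = 10.95 ≈ 11.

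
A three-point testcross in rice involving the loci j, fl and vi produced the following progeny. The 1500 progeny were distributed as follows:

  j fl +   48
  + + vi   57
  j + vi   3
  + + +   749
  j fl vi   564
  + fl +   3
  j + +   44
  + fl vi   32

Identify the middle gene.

fl

The two most frequent reciprocal classes, j fl vi and + + +, are the parental types, so the F1 was j fl vi / + + +.
The two rarest classes, j + vi and + fl +, are the double crossovers. Comparing them with the parentals, only the fl allele has switched, so fl is the middle locus and the order is j – fl – vi.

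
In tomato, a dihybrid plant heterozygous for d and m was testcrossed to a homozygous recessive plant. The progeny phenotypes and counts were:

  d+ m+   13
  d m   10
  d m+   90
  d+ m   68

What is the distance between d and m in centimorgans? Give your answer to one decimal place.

The two most frequent classes, d+ m (68) and d m+ (90), are the parental types, so the F1 was d+ m / d m+.
The recombinant classes are d+ m+ and d m: 13 + 10 = 23.
Recombination frequency = 23/181 = 0.1271 ≈ 12.7%, i.e. 12.7 centimorgans.

12.7 centimorgans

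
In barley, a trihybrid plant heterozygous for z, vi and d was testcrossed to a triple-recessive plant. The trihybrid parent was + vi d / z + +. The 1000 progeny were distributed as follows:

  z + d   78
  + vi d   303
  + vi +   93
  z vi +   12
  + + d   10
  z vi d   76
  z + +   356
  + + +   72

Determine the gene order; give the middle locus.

vi

The two rarest classes, + + d and z vi +, are the double crossovers. Comparing them with the parentals, only the vi allele has switched, so vi is the middle locus and the order is z – vi – d.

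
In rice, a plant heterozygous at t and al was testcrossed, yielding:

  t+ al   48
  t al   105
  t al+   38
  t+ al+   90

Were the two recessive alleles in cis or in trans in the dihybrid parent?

The two most frequent classes are t+ al+ (90) and t al (105); these are the parental (non-recombinant) types.
So the F1 carried t+ al+ on one chromosome and t al on the other — the recessive alleles are on the same chromosome (cis / coupling).

cis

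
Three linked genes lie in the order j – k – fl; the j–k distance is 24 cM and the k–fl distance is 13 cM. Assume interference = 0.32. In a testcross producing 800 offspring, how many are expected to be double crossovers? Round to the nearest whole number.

17

Map distances give recombination frequencies of 0.240 and 0.130 for the two intervals.
With interference 0.32 (so coincidence = 0.68), expected double-crossover frequency = 0.240 × 0.130 × 0.68 = 0.02122.
Expected number = 0.02122 × 800 = 16.97 ≈ 17.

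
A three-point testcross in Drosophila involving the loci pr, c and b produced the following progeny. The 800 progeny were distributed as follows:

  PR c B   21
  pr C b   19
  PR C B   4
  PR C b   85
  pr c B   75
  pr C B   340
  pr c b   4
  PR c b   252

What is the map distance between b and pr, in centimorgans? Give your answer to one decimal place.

The two most frequent reciprocal classes, PR c b and pr C B, are the parental types, so the F1 was PR c b / pr C B.
The two rarest classes, pr c b and PR C B, are the double crossovers. Comparing them with the parentals, only the pr allele has switched, so pr is the middle locus and the order is b – pr – c.
Crossovers in the b–pr interval produce the single-crossover classes PR c B and pr C b (21 + 19 = 40) plus the double crossovers (8).
RF(b–pr) = (40 + 8) / 800 = 48/800 = 0.0600 → 6.0 centimorgans.

6.0 centimorgans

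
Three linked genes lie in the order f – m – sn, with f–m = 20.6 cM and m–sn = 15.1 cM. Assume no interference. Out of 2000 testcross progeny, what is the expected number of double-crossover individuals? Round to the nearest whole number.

Map distances give recombination frequencies of 0.206 and 0.151 for the two intervals.
With no interference, expected double-crossover frequency = 0.206 × 0.151 = 0.03111.
Expected number = 0.03111 × 2000 = 62.21 ≈ 62.

62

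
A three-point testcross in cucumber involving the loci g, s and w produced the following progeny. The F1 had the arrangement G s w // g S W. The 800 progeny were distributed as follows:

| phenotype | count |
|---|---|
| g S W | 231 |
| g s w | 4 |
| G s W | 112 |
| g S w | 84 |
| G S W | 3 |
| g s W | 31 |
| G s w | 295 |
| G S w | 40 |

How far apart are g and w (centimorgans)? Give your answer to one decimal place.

The two rarest classes, g s w and G S W, are the double crossovers. Comparing them with the parentals, only the g allele has switched, so g is the middle locus and the order is s – g – w.
Crossovers in the g–w interval produce the single-crossover classes G s W and g S w (112 + 84 = 196) plus the double crossovers (7).
RF(g–w) = (196 + 7) / 800 = 203/800 = 0.2537 → 25.4 centimorgans.

25.4 centimorgans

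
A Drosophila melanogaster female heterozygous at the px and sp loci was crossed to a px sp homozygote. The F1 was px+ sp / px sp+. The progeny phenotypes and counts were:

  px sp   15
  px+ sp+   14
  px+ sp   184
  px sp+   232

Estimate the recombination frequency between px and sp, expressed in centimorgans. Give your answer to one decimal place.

The recombinant classes are px+ sp+ and px sp: 14 + 15 = 29.
Recombination frequency = 29/445 = 0.0652 ≈ 6.5%, i.e. 6.5 centimorgans.

6.5 centimorgans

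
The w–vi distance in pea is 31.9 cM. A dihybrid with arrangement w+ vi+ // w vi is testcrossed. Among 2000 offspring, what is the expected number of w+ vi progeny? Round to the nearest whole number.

A map distance of 31.9 cM corresponds to a recombination frequency of 0.319.
The F1 is w+ vi+ / w vi, so w+ vi is a recombinant gamete class with expected frequency r/2 = 0.319/2 = 0.1595.
Expected number = 0.1595 × 2000 = 319.00 ≈ 319.

319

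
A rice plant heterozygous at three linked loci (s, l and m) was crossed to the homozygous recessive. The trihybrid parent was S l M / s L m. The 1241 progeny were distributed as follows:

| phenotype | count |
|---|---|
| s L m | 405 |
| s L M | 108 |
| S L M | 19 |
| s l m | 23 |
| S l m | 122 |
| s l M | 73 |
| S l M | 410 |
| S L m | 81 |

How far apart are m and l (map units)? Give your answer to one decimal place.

The two rarest classes, S L M and s l m, are the double crossovers. Comparing them with the parentals, only the l allele has switched, so l is the middle locus and the order is s – l – m.
Crossovers in the l–m interval produce the single-crossover classes S l m and s L M (122 + 108 = 230) plus the double crossovers (42).
RF(l–m) = (230 + 42) / 1241 = 272/1241 = 0.2192 → 21.9 map units.

21.9 map units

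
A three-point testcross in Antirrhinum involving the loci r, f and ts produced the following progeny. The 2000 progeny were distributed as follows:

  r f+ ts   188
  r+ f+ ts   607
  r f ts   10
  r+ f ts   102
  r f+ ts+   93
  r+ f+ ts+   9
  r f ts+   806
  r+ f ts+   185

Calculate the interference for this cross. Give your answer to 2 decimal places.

0.55

The two most frequent reciprocal classes, r f ts+ and r+ f+ ts, are the parental types, so the F1 was r f ts+ / r+ f+ ts.
The two rarest classes, r f ts and r+ f+ ts+, are the double crossovers. Comparing them with the parentals, only the ts allele has switched, so ts is the middle locus and the order is f – ts – r.
f–ts: (195 + 19)/2000 = 0.1070; ts–r: (373 + 19)/2000 = 0.1960.
Expected DCO frequency = 0.1070 × 0.1960 ≈ 0.02097; observed = 19/2000 ≈ 0.00950.
Coefficient of coincidence = 0.00950/0.02097 ≈ 0.45; interference = 1 − 0.45 = 0.55.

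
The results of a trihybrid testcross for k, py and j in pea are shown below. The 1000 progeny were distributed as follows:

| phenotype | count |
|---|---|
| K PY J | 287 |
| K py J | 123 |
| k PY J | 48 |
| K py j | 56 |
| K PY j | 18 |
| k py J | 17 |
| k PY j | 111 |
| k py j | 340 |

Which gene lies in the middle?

j

The two most frequent reciprocal classes, k py j and K PY J, are the parental types, so the F1 was k py j / K PY J.
The two rarest classes, k py J and K PY j, are the double crossovers. Comparing them with the parentals, only the j allele has switched, so j is the middle locus and the order is py – j – k.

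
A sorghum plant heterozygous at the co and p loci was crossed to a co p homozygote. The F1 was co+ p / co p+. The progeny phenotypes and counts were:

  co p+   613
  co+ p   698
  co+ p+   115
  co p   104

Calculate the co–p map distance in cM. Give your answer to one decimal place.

The recombinant classes are co+ p+ and co p: 115 + 104 = 219.
Recombination frequency = 219/1530 = 0.1431 ≈ 14.3%, i.e. 14.3 cM.

14.3 cM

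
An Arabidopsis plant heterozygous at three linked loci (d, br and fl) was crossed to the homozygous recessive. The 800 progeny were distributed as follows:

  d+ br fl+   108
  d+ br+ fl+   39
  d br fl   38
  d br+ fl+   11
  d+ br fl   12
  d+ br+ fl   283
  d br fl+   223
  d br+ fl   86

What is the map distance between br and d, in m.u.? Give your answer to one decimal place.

27.1 m.u.

The two most frequent reciprocal classes, d br fl+ and d+ br+ fl, are the parental types, so the F1 was d br fl+ / d+ br+ fl.
The two rarest classes, d br+ fl+ and d+ br fl, are the double crossovers. Comparing them with the parentals, only the br allele has switched, so br is the middle locus and the order is fl – br – d.
Crossovers in the br–d interval produce the single-crossover classes d+ br fl+ and d br+ fl (108 + 86 = 194) plus the double crossovers (23).
RF(br–d) = (194 + 23) / 800 = 217/800 = 0.2712 → 27.1 m.u.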